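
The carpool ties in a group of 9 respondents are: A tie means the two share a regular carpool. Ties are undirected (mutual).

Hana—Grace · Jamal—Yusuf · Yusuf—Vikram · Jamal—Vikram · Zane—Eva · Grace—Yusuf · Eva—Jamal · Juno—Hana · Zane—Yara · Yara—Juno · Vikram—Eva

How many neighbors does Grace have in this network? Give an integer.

Grace is directly tied to Hana and Yusuf. That is 2 neighbors, so the degree of Grace is 2.

2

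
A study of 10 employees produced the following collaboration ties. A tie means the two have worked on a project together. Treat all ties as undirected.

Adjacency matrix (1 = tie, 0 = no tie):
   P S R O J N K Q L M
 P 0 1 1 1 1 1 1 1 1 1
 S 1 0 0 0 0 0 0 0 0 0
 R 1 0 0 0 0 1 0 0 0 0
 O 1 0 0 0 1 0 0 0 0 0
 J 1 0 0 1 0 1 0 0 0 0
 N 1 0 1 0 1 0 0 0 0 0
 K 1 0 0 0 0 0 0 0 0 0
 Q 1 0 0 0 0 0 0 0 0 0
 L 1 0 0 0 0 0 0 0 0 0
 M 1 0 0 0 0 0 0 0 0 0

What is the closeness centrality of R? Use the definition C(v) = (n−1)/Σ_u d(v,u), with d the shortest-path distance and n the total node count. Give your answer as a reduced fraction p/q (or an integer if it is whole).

Distances from R: J:2, K:2, L:2, M:2, N:1, O:2, P:1, Q:2, S:2. Sum = 16.
n = 10, so closeness = 9/16.

9/16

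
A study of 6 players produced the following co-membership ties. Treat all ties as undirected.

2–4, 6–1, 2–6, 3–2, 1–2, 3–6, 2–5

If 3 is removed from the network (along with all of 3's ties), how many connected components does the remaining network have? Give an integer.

3's neighbors (2 and 6) remain reachable from one another through other ties, so the rest of the network stays in one piece.

1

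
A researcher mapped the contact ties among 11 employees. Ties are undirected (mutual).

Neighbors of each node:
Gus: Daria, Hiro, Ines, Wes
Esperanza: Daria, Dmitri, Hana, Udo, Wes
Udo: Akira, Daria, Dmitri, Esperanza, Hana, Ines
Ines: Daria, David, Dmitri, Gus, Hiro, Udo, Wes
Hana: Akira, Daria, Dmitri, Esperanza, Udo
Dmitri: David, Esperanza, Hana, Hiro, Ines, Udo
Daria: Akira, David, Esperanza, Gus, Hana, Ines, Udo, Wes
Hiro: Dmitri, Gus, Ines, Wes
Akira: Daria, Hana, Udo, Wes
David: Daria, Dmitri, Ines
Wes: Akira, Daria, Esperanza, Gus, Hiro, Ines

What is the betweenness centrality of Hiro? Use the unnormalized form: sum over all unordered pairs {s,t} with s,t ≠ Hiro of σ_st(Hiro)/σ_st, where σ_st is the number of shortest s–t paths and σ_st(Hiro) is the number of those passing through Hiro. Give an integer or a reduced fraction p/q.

5/6

Pairs whose geodesics pass through Hiro — Dmitri–Gus: 1/2; Dmitri–Wes: 1/3.
All other pairs contribute 0.
Summing the contributions gives betweenness(Hiro) = 5/6.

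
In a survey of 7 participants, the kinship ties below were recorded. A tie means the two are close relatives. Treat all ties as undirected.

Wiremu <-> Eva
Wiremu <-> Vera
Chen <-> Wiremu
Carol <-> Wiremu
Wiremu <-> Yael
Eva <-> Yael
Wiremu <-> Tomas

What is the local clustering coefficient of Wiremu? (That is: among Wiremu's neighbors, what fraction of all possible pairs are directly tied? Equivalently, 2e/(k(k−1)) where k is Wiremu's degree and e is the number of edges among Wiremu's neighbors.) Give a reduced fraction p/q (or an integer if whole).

Wiremu's neighbors: Carol, Chen, Eva, Tomas, Vera, and Yael (k = 6).
Possible neighbor pairs: C(6,2) = 15. Edges among them: Eva–Yael → e = 1.
Clustering(Wiremu) = 1/15.

1/15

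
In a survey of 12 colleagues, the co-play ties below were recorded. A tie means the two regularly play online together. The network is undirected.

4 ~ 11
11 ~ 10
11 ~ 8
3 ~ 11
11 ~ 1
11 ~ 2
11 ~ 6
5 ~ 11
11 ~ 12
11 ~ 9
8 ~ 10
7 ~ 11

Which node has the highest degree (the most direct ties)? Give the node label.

Degrees — 1:1, 2:1, 3:1, 4:1, 5:1, 6:1, 7:1, 8:2, 9:1, 10:2, 11:11, 12:1.
The maximum is 11, attained only by 11.

11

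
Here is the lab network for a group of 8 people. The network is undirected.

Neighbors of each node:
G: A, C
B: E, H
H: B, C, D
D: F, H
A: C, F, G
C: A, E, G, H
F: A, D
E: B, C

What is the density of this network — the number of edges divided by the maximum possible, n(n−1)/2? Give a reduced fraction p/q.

There are 10 edges and 8 nodes, so the maximum possible is C(8,2) = 28.
Density = 10/28 = 5/14.

5/14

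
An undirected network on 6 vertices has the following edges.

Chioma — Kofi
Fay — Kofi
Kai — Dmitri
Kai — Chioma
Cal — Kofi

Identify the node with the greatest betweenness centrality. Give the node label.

Kofi

Unnormalized betweenness of each node: Cal:0, Chioma:6, Dmitri:0, Fay:0, Kai:4, Kofi:7.
Kofi has the largest value, 7, making it the main broker — the node through which the most shortest paths run.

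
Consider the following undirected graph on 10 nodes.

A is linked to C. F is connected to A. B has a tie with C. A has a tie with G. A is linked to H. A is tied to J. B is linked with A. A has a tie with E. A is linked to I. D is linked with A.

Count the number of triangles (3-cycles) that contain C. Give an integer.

1

C's neighbors: A and B.
Neighbor pairs that are themselves tied: C–A–B. Each forms one triangle with C, for 1 in total.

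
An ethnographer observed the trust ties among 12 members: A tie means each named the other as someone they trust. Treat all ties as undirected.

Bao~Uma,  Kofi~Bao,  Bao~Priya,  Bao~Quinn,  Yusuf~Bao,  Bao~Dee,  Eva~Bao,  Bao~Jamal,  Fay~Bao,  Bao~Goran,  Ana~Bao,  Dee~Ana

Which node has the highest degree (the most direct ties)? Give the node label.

Degrees — Ana:2, Bao:11, Dee:2, Eva:1, Fay:1, Goran:1, Jamal:1, Kofi:1, Priya:1, Quinn:1, Uma:1, Yusuf:1.
The maximum is 11, attained only by Bao.

Bao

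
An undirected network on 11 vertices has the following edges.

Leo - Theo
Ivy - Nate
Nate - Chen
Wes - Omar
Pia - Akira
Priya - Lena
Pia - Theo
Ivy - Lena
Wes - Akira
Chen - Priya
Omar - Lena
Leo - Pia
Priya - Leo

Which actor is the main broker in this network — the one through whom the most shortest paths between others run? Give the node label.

Unnormalized betweenness of each node: Akira:9/2, Chen:9/2, Ivy:7/2, Lena:15, Leo:13, Nate:1, Omar:15/2, Pia:7, Priya:18, Theo:0, Wes:5.
Priya has the largest value, 18, making it the main broker — the node through which the most shortest paths run.

Priya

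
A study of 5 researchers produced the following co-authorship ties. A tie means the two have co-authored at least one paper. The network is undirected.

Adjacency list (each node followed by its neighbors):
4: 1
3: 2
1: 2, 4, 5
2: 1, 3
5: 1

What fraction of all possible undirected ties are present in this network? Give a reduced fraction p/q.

2/5

There are 4 edges and 5 nodes, so the maximum possible is C(5,2) = 10.
Density = 4/10 = 2/5.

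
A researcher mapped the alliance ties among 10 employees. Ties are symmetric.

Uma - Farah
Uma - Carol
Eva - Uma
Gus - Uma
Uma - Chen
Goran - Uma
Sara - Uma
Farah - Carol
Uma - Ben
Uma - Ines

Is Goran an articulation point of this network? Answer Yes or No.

Even without Goran, every remaining node can still reach every other (the residual graph is connected), so Goran is not a cut vertex.

No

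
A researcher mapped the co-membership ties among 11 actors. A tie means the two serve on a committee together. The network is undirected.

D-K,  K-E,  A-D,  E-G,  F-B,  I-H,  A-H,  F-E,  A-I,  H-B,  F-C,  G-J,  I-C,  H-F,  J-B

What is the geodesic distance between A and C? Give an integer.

One shortest route is A – I – C, which uses 2 edges, and A and C are not directly tied, so nothing shorter exists. So d(A,C) = 2.

2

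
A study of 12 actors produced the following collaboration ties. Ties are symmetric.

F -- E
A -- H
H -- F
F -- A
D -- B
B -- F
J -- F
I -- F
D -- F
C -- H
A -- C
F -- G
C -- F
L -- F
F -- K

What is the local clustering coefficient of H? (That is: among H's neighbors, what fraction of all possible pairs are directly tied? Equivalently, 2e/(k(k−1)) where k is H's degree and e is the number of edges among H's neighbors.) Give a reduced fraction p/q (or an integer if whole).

1

H's neighbors: A, C, and F (k = 3).
Possible neighbor pairs: C(3,2) = 3. Edges among them: A–C, A–F, C–F → e = 3.
Clustering(H) = 3/3 = 1.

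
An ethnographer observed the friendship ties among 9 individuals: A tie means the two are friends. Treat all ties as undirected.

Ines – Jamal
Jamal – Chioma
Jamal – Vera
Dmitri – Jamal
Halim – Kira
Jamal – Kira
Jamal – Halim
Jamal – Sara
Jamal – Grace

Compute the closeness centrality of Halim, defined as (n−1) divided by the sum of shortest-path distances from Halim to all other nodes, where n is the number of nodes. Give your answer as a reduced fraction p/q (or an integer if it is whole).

Distances from Halim: Chioma:2, Dmitri:2, Grace:2, Ines:2, Jamal:1, Kira:1, Sara:2, Vera:2. Sum = 14.
n = 9, so closeness = 8/14 = 4/7.

4/7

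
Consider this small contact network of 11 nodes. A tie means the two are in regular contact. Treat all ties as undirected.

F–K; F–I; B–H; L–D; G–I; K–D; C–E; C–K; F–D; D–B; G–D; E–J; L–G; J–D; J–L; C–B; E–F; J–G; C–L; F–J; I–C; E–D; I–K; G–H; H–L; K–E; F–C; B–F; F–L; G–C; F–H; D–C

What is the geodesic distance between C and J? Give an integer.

One shortest route is C – L – J, which uses 2 edges, and C and J are not directly tied, so nothing shorter exists. So d(C,J) = 2.

2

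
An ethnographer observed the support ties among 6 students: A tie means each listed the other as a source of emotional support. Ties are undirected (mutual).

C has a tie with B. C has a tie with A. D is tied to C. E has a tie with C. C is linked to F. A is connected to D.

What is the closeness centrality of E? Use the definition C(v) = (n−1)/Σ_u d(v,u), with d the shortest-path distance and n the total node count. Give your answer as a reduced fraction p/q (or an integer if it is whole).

Distances from E: A:2, B:2, C:1, D:2, F:2. Sum = 9.
n = 6, so closeness = 5/9.

5/9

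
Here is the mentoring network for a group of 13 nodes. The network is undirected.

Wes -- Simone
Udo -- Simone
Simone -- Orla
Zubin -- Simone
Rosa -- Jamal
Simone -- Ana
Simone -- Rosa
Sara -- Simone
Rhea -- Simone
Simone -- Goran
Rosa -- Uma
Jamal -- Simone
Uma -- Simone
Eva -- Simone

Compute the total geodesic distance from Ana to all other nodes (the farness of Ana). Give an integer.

23

Distances from Ana: Eva:2, Goran:2, Jamal:2, Orla:2, Rhea:2, Rosa:2, Sara:2, Simone:1, Udo:2, Uma:2, Wes:2, Zubin:2.
Sum = 2 + 2 + 2 + 2 + 2 + 2 + 2 + 1 + 2 + 2 + 2 + 2 = 23.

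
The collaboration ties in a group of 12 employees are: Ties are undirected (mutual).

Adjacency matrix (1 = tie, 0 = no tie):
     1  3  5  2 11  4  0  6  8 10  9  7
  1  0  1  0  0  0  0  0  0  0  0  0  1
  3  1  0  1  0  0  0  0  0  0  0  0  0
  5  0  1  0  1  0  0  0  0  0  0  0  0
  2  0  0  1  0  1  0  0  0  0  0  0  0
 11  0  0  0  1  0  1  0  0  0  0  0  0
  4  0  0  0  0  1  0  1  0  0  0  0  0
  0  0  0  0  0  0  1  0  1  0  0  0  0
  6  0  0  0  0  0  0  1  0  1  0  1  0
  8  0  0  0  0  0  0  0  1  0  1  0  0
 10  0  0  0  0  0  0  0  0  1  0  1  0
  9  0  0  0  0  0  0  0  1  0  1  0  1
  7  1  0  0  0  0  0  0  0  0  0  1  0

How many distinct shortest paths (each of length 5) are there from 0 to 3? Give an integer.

2

The shortest distance is 5. The length-5 paths are: 0–6–9–7–1–3; 0–4–11–2–5–3.
That gives 2 distinct shortest paths.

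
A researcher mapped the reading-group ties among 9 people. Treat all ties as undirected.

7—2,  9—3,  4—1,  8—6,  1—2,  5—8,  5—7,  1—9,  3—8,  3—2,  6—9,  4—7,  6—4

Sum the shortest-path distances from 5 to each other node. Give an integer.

16

Distances from 5: 1:3, 2:2, 3:2, 4:2, 6:2, 7:1, 8:1, 9:3.
Sum = 3 + 2 + 2 + 2 + 2 + 1 + 1 + 3 = 16.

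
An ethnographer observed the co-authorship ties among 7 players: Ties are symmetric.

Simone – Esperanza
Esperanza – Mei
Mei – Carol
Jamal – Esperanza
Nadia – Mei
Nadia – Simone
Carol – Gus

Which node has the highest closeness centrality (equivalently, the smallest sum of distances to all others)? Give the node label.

Farness (sum of distances to all others) for each node — Carol:12, Esperanza:10, Gus:17, Jamal:15, Mei:9, Nadia:12, Simone:13.
The smallest farness is 9, for Mei, so Mei has the highest closeness.

Mei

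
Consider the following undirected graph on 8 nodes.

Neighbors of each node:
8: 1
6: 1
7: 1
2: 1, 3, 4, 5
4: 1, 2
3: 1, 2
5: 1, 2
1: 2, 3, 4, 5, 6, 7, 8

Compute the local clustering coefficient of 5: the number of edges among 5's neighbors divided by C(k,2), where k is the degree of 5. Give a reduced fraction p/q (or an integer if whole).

5's neighbors: 1 and 2 (k = 2).
Possible neighbor pairs: C(2,2) = 1. Edges among them: 1–2 → e = 1.
Clustering(5) = 1/1.

1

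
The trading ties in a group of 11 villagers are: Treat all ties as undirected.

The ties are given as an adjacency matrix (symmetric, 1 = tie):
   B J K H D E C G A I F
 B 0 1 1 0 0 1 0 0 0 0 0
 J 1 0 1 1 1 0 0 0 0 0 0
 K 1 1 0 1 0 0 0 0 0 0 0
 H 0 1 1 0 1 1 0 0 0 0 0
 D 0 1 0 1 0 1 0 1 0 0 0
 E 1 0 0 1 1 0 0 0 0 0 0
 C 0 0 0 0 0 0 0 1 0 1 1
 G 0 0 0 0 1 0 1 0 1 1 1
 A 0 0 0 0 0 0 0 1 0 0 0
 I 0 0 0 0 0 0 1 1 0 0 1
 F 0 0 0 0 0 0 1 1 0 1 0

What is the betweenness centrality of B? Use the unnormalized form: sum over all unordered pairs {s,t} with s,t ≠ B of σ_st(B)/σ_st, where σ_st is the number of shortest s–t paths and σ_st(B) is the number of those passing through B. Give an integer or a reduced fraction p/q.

5/6

Pairs whose geodesics pass through B — J–E: 1/3; K–E: 1/2.
All other pairs contribute 0.
Summing the contributions gives betweenness(B) = 5/6.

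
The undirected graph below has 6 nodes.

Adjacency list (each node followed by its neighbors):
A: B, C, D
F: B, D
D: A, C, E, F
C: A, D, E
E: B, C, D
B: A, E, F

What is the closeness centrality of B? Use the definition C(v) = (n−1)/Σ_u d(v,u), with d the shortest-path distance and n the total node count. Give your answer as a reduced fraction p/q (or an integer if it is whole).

Distances from B: A:1, C:2, D:2, E:1, F:1. Sum = 7.
n = 6, so closeness = 5/7.

5/7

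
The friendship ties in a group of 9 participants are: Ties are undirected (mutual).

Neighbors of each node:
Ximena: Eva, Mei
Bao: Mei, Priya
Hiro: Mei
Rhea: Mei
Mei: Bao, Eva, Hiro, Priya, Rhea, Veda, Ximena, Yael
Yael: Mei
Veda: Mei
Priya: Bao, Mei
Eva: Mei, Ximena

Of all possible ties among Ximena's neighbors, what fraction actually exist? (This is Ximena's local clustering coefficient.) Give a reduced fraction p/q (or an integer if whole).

Ximena's neighbors: Eva and Mei (k = 2).
Possible neighbor pairs: C(2,2) = 1. Edges among them: Eva–Mei → e = 1.
Clustering(Ximena) = 1/1.

1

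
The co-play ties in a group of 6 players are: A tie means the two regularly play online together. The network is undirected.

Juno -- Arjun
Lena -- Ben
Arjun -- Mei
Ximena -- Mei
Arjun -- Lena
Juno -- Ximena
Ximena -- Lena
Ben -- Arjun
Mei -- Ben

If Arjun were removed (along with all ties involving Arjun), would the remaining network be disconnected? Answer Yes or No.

Even without Arjun, every remaining node can still reach every other (the residual graph is connected), so Arjun is not a cut vertex.

No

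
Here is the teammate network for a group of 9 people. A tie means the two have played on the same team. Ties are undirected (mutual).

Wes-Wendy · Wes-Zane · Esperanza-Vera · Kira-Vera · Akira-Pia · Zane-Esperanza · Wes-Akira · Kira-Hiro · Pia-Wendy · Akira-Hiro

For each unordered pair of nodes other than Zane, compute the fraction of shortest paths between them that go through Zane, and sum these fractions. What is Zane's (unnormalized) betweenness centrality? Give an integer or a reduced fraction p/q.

6

Pairs whose geodesics pass through Zane — Esperanza–Wes: 1; Esperanza–Wendy: 1; Esperanza–Pia: 2/2; Esperanza–Akira: 1; Wes–Vera: 1; Wendy–Vera: 1.
All other pairs contribute 0.
Summing the contributions gives betweenness(Zane) = 6.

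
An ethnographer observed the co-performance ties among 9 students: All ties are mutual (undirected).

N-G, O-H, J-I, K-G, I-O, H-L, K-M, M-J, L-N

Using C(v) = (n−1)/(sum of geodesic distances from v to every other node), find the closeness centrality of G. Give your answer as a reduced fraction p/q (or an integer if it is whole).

Distances from G: H:3, I:4, J:3, K:1, L:2, M:2, N:1, O:4. Sum = 20.
n = 9, so closeness = 8/20 = 2/5.

2/5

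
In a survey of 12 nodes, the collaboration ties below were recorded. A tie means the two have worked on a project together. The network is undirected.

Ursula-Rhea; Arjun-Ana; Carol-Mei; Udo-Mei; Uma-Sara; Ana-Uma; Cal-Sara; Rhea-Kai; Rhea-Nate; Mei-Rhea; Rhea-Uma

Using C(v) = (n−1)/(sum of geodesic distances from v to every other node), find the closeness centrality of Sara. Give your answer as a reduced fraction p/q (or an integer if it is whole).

Distances from Sara: Ana:2, Arjun:3, Cal:1, Carol:4, Kai:3, Mei:3, Nate:3, Rhea:2, Udo:4, Uma:1, Ursula:3. Sum = 29.
n = 12, so closeness = 11/29.

11/29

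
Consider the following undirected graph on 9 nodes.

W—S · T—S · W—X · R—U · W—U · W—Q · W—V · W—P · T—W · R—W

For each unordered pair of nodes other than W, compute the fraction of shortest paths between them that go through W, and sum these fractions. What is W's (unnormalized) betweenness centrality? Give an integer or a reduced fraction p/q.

26

Pairs whose geodesics pass through W — S–X: 1; S–R: 1; S–V: 1; S–U: 1; S–P: 1; S–Q: 1; T–X: 1; T–R: 1; T–V: 1; T–U: 1; T–P: 1; T–Q: 1; X–R: 1; X–V: 1 … (+12 more pairs).
All other pairs contribute 0.
Summing the contributions gives betweenness(W) = 26.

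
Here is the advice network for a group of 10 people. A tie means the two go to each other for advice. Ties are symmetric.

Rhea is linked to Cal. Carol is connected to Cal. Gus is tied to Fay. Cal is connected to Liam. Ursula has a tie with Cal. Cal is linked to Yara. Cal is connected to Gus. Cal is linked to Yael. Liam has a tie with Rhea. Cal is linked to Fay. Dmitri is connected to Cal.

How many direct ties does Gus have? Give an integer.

Gus is directly tied to Cal and Fay. That is 2 neighbors, so the degree of Gus is 2.

2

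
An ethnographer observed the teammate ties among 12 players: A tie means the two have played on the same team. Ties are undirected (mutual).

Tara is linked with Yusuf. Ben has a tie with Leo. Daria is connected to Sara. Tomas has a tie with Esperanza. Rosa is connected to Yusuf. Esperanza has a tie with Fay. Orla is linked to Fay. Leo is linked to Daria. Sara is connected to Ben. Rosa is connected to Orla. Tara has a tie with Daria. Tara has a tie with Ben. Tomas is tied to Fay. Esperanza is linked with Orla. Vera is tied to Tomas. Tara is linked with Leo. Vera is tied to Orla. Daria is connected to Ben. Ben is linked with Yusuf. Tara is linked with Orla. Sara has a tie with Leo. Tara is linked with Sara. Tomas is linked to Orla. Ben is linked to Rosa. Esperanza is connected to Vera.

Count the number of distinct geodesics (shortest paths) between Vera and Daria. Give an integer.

The shortest distance is 3, and the only length-3 path is Vera–Orla–Tara–Daria. So there is exactly 1 shortest path.

1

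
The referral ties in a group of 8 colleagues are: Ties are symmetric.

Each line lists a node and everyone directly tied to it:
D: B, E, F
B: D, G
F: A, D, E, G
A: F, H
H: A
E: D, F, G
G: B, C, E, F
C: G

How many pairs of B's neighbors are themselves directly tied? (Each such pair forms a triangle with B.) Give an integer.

0

B's neighbors are D and G, but none of them are tied to each other, so no triangle contains B.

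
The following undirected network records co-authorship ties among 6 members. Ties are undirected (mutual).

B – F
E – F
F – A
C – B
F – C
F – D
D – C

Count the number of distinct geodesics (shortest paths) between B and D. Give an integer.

2

The shortest distance is 2. The length-2 paths are: B–F–D; B–C–D.
That gives 2 distinct shortest paths.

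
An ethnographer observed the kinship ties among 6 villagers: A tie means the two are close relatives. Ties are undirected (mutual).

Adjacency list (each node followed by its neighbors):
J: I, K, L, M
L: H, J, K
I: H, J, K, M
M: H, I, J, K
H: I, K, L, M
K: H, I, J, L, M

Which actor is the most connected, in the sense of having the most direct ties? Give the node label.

K

Degrees — H:4, I:4, J:4, K:5, L:3, M:4.
The maximum is 5, attained only by K.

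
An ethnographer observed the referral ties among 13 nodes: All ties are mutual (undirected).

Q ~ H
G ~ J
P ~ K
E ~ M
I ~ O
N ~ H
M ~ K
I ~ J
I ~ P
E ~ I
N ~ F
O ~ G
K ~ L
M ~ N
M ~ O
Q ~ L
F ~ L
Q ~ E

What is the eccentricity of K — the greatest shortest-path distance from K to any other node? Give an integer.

3

Distances from K: E:2, F:2, G:3, H:3, I:2, J:3, L:1, M:1, N:2, O:2, P:1, Q:2.
The largest is 3 (to J, G, and H), so the eccentricity of K is 3.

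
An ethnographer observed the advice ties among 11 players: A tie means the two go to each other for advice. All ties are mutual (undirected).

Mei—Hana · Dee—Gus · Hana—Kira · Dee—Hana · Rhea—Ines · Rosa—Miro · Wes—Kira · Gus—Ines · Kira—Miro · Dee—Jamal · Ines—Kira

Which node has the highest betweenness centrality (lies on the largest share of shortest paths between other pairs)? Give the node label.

Kira

Unnormalized betweenness of each node: Dee:11, Gus:4, Hana:17, Ines:13, Jamal:0, Kira:27, Mei:0, Miro:9, Rhea:0, Rosa:0, Wes:0.
Kira has the largest value, 27, making it the main broker — the node through which the most shortest paths run.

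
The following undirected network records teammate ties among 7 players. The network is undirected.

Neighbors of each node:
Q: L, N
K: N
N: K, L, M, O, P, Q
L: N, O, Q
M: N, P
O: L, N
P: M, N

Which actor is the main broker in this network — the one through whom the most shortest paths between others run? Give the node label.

Unnormalized betweenness of each node: K:0, L:1/2, M:0, N:23/2, O:0, P:0, Q:0.
N has the largest value, 23/2, making it the main broker — the node through which the most shortest paths run.

N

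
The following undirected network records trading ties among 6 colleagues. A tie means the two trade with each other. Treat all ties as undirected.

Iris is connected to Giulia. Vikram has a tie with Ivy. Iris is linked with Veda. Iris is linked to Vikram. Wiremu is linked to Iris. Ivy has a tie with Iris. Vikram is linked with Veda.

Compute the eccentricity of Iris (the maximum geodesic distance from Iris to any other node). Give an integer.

Distances from Iris: Giulia:1, Ivy:1, Veda:1, Vikram:1, Wiremu:1.
The largest is 1 (to Giulia, Vikram, Wiremu, Ivy, and Veda), so the eccentricity of Iris is 1.

1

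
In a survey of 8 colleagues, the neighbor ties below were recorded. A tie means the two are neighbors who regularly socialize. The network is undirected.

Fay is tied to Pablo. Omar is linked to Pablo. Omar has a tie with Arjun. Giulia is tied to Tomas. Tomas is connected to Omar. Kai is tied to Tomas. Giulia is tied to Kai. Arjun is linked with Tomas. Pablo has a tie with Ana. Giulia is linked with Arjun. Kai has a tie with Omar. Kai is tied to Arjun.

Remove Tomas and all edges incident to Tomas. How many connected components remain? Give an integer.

1

Tomas's neighbors (Arjun, Giulia, Kai, and Omar) remain reachable from one another through other ties, so the rest of the network stays in one piece.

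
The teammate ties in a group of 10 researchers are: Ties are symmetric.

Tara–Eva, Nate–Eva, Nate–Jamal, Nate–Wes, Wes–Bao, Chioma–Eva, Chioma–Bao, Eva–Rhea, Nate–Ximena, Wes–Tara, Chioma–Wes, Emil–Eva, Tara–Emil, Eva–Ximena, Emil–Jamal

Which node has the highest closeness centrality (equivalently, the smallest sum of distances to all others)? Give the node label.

Eva

Farness (sum of distances to all others) for each node — Bao:20, Chioma:16, Emil:16, Eva:12, Jamal:19, Nate:14, Rhea:20, Tara:15, Wes:15, Ximena:17.
The smallest farness is 12, for Eva, so Eva has the highest closeness.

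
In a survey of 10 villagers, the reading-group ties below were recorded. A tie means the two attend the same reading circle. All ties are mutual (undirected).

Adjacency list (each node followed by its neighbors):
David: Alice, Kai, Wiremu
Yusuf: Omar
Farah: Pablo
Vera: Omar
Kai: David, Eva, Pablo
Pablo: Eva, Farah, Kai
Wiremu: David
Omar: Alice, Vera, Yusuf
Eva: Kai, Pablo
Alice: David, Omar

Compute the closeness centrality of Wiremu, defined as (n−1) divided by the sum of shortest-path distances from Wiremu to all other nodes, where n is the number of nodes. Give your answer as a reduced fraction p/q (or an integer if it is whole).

Distances from Wiremu: Alice:2, David:1, Eva:3, Farah:4, Kai:2, Omar:3, Pablo:3, Vera:4, Yusuf:4. Sum = 26.
n = 10, so closeness = 9/26.

9/26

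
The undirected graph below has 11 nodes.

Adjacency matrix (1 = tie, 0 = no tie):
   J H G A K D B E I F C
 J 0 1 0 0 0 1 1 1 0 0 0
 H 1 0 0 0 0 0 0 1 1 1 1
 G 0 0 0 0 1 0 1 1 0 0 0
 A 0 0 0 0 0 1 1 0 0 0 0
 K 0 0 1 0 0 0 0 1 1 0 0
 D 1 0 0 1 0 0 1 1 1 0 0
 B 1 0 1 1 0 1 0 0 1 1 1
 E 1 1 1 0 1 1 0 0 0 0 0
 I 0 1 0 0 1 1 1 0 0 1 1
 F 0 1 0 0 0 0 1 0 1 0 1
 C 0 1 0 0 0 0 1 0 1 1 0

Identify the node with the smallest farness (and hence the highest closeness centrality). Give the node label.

Farness (sum of distances to all others) for each node — A:20, B:13, C:16, D:15, E:15, F:16, G:17, H:16, I:14, J:16, K:18.
The smallest farness is 13, for B, so B has the highest closeness.

B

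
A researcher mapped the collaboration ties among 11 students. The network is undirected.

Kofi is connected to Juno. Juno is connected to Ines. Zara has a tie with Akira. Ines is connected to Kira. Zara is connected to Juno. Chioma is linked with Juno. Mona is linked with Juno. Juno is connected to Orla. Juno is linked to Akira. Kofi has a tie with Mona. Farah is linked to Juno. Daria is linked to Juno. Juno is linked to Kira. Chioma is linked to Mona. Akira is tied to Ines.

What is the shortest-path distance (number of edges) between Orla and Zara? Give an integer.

One shortest route is Orla – Juno – Zara, which uses 2 edges, and Orla and Zara are not directly tied, so nothing shorter exists. So d(Orla,Zara) = 2.

2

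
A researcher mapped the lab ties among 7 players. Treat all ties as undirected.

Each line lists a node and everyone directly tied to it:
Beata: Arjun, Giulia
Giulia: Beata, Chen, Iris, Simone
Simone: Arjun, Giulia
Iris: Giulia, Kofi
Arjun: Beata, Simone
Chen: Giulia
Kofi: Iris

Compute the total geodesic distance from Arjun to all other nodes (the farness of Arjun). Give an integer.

14

Distances from Arjun: Beata:1, Chen:3, Giulia:2, Iris:3, Kofi:4, Simone:1.
Sum = 1 + 3 + 2 + 3 + 4 + 1 = 14.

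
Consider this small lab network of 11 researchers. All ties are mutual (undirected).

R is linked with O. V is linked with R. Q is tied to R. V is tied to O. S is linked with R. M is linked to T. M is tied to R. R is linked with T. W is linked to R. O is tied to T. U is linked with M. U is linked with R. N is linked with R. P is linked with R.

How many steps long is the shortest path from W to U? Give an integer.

One shortest route is W – R – U, which uses 2 edges, and W and U are not directly tied, so nothing shorter exists. So d(W,U) = 2.

2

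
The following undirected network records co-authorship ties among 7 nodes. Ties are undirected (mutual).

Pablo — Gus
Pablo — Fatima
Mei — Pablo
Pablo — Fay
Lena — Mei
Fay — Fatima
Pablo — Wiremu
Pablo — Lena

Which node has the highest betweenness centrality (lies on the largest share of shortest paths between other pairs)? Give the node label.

Unnormalized betweenness of each node: Fatima:0, Fay:0, Gus:0, Lena:0, Mei:0, Pablo:13, Wiremu:0.
Pablo has the largest value, 13, making it the main broker — the node through which the most shortest paths run.

Pablo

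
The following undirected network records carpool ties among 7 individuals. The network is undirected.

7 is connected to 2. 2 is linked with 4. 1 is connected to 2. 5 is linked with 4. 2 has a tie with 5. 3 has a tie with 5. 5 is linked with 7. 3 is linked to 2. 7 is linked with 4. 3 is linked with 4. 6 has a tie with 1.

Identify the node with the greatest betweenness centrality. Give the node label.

Unnormalized betweenness of each node: 1:5, 2:25/3, 3:0, 4:1/3, 5:1/3, 6:0, 7:0.
2 has the largest value, 25/3, making it the main broker — the node through which the most shortest paths run.

2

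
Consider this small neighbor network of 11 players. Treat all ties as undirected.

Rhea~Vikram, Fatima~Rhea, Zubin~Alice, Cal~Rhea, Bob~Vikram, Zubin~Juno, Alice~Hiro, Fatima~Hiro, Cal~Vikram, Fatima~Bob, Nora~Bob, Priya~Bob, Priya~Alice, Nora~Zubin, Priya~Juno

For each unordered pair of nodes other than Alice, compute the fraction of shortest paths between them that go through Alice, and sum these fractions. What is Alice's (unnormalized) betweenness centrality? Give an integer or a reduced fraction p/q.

Pairs whose geodesics pass through Alice — Nora–Hiro: 1/2; Zubin–Priya: 1/2; Zubin–Hiro: 1; Zubin–Fatima: 1/2; Zubin–Rhea: 1/3; Juno–Hiro: 2/2; Priya–Hiro: 1.
All other pairs contribute 0.
Summing the contributions gives betweenness(Alice) = 29/6.

29/6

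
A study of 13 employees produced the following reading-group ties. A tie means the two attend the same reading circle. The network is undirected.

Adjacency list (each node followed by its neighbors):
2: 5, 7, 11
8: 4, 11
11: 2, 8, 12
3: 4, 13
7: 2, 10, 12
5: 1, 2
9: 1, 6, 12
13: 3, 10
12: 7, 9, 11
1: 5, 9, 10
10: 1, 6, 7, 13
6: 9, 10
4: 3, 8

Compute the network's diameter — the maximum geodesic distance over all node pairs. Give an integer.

4

Eccentricity of each node (its greatest distance to any other): 1:4, 2:4, 3:4, 4:4, 5:4, 6:4, 7:4, 8:4, 9:4, 10:4, 11:4, 12:4, 13:4.
The maximum eccentricity is 4, realized for instance by the pair 2–3 via 2 – 11 – 8 – 4 – 3. So the diameter is 4.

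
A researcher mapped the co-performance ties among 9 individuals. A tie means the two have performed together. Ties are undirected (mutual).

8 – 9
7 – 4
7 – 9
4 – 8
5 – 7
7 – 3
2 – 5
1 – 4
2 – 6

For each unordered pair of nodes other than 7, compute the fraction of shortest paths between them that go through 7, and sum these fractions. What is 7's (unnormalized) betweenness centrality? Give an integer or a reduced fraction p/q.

Pairs whose geodesics pass through 7 — 9–5: 1; 9–3: 1; 9–6: 1; 9–1: 1/2; 9–4: 1/2; 9–2: 1; 5–3: 1; 5–1: 1; 5–4: 1; 5–8: 2/2; 3–6: 1; 3–1: 1; 3–4: 1; 3–2: 1 … (+7 more pairs).
All other pairs contribute 0.
Summing the contributions gives betweenness(7) = 20.

20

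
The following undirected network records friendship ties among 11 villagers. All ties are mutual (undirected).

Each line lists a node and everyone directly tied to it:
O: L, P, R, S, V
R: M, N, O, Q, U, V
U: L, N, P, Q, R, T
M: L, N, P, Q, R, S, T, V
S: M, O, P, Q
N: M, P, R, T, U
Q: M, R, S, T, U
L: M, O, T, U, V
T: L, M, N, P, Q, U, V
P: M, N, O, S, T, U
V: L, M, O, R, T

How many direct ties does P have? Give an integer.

6

P is directly tied to M, N, O, S, T, and U. That is 6 neighbors, so the degree of P is 6.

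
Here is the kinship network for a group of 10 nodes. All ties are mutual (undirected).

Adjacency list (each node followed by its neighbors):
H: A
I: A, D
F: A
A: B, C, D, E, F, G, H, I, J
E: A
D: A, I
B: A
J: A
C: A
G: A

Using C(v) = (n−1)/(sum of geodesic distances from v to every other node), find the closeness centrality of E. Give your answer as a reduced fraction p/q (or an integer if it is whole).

Distances from E: A:1, B:2, C:2, D:2, F:2, G:2, H:2, I:2, J:2. Sum = 17.
n = 10, so closeness = 9/17.

9/17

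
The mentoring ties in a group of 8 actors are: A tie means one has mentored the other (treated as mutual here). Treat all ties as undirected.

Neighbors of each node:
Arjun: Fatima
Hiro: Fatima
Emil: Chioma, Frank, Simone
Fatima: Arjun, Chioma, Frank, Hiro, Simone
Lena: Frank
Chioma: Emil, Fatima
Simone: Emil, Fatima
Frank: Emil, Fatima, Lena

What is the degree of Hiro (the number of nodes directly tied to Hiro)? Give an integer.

Hiro is directly tied to Fatima. That is 1 neighbor, so the degree of Hiro is 1.

1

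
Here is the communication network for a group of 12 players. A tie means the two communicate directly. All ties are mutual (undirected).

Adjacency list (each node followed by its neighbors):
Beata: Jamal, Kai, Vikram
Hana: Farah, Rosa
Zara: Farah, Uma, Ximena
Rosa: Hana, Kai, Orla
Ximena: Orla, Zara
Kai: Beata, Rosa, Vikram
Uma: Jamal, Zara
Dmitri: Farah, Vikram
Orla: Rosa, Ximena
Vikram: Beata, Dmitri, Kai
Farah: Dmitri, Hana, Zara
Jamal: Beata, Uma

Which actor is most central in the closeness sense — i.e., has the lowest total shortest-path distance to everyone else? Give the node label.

Farah

Farness (sum of distances to all others) for each node — Beata:25, Dmitri:26, Farah:23, Hana:26, Jamal:28, Kai:24, Orla:28, Rosa:24, Uma:27, Vikram:25, Ximena:28, Zara:24.
The smallest farness is 23, for Farah, so Farah has the highest closeness.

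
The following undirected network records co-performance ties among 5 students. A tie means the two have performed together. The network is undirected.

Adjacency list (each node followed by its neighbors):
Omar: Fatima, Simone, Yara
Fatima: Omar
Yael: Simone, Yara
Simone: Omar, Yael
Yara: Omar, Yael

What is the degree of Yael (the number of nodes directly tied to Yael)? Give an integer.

2

Yael is directly tied to Simone and Yara. That is 2 neighbors, so the degree of Yael is 2.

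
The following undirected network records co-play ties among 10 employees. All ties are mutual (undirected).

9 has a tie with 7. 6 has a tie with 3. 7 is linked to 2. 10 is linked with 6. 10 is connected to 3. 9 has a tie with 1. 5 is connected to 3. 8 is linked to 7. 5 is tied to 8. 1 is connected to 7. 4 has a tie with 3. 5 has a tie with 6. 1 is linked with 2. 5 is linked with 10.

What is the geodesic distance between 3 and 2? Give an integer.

4

One shortest route is 3 – 5 – 8 – 7 – 2, which uses 4 edges, and at distance 3 from 3 we only reach {7}, which does not include 2. So d(3,2) = 4.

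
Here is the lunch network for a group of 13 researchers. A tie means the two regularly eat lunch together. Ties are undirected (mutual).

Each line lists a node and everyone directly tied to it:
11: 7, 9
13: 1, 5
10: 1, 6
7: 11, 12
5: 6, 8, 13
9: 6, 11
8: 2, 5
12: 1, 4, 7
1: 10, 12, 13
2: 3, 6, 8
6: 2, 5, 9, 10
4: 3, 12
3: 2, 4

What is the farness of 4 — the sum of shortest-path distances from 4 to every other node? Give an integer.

Distances from 4: 1:2, 2:2, 3:1, 5:4, 6:3, 7:2, 8:3, 9:4, 10:3, 11:3, 12:1, 13:3.
Sum = 2 + 2 + 1 + 4 + 3 + 2 + 3 + 4 + 3 + 3 + 1 + 3 = 31.

31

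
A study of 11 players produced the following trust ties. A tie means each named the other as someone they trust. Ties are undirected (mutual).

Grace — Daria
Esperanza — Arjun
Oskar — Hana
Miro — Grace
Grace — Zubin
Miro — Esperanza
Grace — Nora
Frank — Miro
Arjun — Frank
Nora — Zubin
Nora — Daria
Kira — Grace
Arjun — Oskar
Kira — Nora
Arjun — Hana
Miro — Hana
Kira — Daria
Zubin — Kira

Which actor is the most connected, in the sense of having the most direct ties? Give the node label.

Grace

Degrees — Arjun:4, Daria:3, Esperanza:2, Frank:2, Grace:5, Hana:3, Kira:4, Miro:4, Nora:4, Oskar:2, Zubin:3.
The maximum is 5, attained only by Grace.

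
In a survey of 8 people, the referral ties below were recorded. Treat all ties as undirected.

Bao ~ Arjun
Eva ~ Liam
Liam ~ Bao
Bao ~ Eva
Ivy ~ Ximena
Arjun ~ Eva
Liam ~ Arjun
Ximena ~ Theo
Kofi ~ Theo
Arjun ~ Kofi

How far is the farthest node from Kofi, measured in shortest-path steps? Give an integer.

3

Distances from Kofi: Arjun:1, Bao:2, Eva:2, Ivy:3, Liam:2, Theo:1, Ximena:2.
The largest is 3 (to Ivy), so the eccentricity of Kofi is 3.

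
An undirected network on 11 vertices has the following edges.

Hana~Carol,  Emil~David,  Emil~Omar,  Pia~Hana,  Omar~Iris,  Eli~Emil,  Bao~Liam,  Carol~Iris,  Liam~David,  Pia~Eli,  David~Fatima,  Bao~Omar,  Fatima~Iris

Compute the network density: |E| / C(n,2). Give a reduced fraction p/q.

13/55

There are 13 edges and 11 nodes, so the maximum possible is C(11,2) = 55.
Density = 13/55.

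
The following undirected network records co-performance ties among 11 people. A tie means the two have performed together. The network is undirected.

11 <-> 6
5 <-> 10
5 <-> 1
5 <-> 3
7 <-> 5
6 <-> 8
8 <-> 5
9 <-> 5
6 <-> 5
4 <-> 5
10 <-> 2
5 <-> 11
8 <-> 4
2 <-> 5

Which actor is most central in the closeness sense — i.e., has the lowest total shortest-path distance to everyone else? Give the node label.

Farness (sum of distances to all others) for each node — 1:19, 2:18, 3:19, 4:18, 5:10, 6:17, 7:19, 8:17, 9:19, 10:18, 11:18.
The smallest farness is 10, for 5, so 5 has the highest closeness.

5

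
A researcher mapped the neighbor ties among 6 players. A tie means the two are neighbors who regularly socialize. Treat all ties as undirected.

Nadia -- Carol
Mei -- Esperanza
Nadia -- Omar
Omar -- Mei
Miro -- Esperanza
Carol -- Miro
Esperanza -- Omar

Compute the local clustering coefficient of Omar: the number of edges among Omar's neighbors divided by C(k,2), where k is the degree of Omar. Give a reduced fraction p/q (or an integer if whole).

Omar's neighbors: Esperanza, Mei, and Nadia (k = 3).
Possible neighbor pairs: C(3,2) = 3. Edges among them: Esperanza–Mei → e = 1.
Clustering(Omar) = 1/3.

1/3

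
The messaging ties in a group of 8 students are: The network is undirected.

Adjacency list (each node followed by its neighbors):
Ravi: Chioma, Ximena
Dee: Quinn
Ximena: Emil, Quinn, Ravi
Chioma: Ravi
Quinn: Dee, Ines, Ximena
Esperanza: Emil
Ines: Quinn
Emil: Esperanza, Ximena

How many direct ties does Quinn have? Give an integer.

3

Quinn is directly tied to Dee, Ines, and Ximena. That is 3 neighbors, so the degree of Quinn is 3.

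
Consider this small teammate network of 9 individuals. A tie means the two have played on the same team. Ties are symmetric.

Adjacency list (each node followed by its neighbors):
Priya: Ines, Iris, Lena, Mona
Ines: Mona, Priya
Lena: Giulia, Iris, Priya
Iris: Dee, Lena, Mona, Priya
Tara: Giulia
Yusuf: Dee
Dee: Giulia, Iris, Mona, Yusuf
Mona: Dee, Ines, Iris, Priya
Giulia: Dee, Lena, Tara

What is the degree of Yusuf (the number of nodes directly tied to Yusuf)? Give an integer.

Yusuf is directly tied to Dee. That is 1 neighbor, so the degree of Yusuf is 1.

1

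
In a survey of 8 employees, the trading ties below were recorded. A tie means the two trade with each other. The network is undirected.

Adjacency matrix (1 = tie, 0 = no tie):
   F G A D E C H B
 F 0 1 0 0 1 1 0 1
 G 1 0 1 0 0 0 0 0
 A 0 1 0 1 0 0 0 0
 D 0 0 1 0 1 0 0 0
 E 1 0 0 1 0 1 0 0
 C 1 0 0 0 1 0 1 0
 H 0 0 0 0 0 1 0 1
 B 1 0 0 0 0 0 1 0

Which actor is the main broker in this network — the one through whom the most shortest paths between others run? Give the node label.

Unnormalized betweenness of each node: A:1, B:4/3, C:11/3, D:11/6, E:29/6, F:26/3, G:19/6, H:1/2.
F has the largest value, 26/3, making it the main broker — the node through which the most shortest paths run.

F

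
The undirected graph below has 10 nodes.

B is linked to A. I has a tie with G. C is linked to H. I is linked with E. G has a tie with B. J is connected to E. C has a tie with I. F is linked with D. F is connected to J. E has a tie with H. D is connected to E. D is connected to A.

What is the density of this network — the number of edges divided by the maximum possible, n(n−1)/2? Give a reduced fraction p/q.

There are 12 edges and 10 nodes, so the maximum possible is C(10,2) = 45.
Density = 12/45 = 4/15.

4/15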